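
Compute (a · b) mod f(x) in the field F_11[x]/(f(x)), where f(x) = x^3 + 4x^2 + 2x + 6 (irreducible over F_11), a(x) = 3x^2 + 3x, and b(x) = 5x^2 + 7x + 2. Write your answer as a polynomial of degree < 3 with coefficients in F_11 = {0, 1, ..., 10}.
a · b ≡ 5x^2 + 8x + 1 (mod f(x))

Multiply in F_11[x]: a(x)·b(x) = (3x^2 + 3x)·(5x^2 + 7x + 2) = 4x^4 + 3x^3 + 5x^2 + 6x. This has degree ≥ 3, so divide by f(x) over F_11: 4x^4 + 3x^3 + 5x^2 + 6x = (4x + 9)·(x^3 + 4x^2 + 2x + 6) + (5x^2 + 8x + 1). Hence a·b ≡ 5x^2 + 8x + 1 (mod f). (F_11[x]/(f) is a field with 11^3 = 1331 elements since f is irreducible of degree 3.)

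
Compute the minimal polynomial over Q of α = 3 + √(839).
m_α(x) = x^2 - 6x - 830

From α - 3 = √(839), squaring gives (α - 3)^2 = 839, i.e. α^2 - 6α + 9 = 839, so α^2 - 6α - 830 = 0. The discriminant of x^2 - 6x - 830 is (-6)^2 - 4·(-830) = 36 + 3320 = 3356, and 4·(839) is not a perfect square in Q since 839 is squarefree and ≠ 1. Hence x^2 - 6x - 830 is irreducible over Q and is the minimal polynomial of α.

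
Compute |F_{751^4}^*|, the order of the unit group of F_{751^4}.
|F_{751^4}^*| = 318097128000

F_{751^4} has 751^4 = 318097128001 elements; its multiplicative group consists of all nonzero elements, so |F_{751^4}^*| = 318097128001 - 1 = 318097128000. (It is cyclic since any finite subgroup of the multiplicative group of a field is cyclic.)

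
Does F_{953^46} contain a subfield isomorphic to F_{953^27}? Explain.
No: F_{953^27} is not a subfield of F_{953^46}

F_{p^m} embeds in F_{p^n} iff m | n. Here 27 ∤ 46 (since 46 = 1·27 + 19 with remainder 19 ≠ 0), so F_{953^27} is not a subfield of F_{953^46}. Equivalently: if it were, the tower law would give 27 = [F_{953^27}:F_953] dividing [F_{953^46}:F_953] = 46, contradiction.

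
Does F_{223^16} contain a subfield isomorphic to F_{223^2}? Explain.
Yes: F_{223^2} is a subfield of F_{223^16}

F_{p^m} embeds in F_{p^n} iff m | n (since F_{p^n} is the splitting field of x^(p^n) - x, and F_{p^m} ⊂ F_{p^n} forces p^n to be a power of p^m, i.e. m | n; conversely if m | n then every root of x^(p^m) - x is a root of x^(p^n) - x). Here 2 | 16 (since 16 = 8·2), so F_{223^2} is a subfield of F_{223^16}, and [F_{223^16} : F_{223^2}] = 16/2 = 8.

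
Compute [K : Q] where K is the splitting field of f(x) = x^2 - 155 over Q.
[K : Q] = 2

f(x) = x^2 - 155 factors as (x - √155)(x + √155). The splitting field is K = Q(√155). Since 155 is squarefree and > 1, it is not a perfect square, so x^2 - 155 is irreducible over Q and [Q(√155) : Q] = 2. Hence [K : Q] = 2.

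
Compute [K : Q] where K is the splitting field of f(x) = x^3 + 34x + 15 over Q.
[K : Q] = 6

By the rational root test, any rational root of the monic integer polynomial f(x) = x^3 + 34x + 15 must be an integer dividing the constant term 15, i.e. one of ±{1, 3, 5, 15}. Evaluating: f(1) = 50, f(-1) = -20, f(3) = 144, f(-3) = -114, f(5) = 310, f(-5) = -280, f(15) = 3900, f(-15) = -3870; none is 0, so f has no rational root and is therefore irreducible over Q (a cubic with no linear factor over a field is irreducible). For an irreducible cubic, the Galois group is A_3 or S_3 according as the discriminant disc(f) = -4a^3 - 27b^2 = -4·(34)^3 - 27·(15)^2 = -163291 is or is not a square in Q. Here disc(f) = -163291 is not a perfect square in Q, so the Galois group of f over Q is not contained in A_3 and must be all of S_3. The splitting field has degree |S_3| = 6 over Q, so [K : Q] = 6.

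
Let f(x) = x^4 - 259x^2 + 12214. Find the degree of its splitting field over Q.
[K : Q] = 4

Solving the quadratic in x^2: x^2 = (259 ± √(259^2 - 4·12214))/2 = (259 ± √18225)/2 = (259 ± 135)/2, giving x^2 = 197 or x^2 = 62. So f(x) = (x^2 - 197)(x^2 - 62) and the roots of f are ±√197, ±√62. Hence the splitting field is K = Q(√197, √62). Since 197 and 62 are distinct squarefree integers > 1, their product 12214 is not a perfect square, so √62 ∉ Q(√197). By the tower law [K:Q] = [Q(√197,√62):Q(√197)] · [Q(√197):Q] = 2 · 2 = 4.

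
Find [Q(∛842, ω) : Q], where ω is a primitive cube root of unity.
[Q(∛842, ω) : Q] = 6

[Q(∛842):Q] = 3 (min poly x^3 - 842, irreducible since 842 is not a perfect cube). [Q(ω):Q] = 2 (min poly x^2 + x + 1). Since Q(∛842) ⊂ R and ω ∉ R, we have ω ∉ Q(∛842), so x^2 + x + 1 remains irreducible over Q(∛842) and [Q(∛842, ω) : Q(∛842)] = 2. By the tower law, [Q(∛842, ω) : Q] = 3 · 2 = 6. (In fact Q(∛842, ω) is the splitting field of x^3 - 842 over Q.)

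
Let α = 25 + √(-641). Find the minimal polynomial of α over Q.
m_α(x) = x^2 - 50x + 1266

From α - 25 = √(-641), squaring gives (α - 25)^2 = -641, i.e. α^2 - 50α + 625 = -641, so α^2 - 50α + 1266 = 0. The discriminant of x^2 - 50x + 1266 is (-50)^2 - 4·(1266) = 2500 - 5064 = -2564, and 4·(-641) is not a perfect square in Q since -641 is squarefree and ≠ 1. Hence x^2 - 50x + 1266 is irreducible over Q and is the minimal polynomial of α.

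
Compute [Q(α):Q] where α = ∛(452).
[Q(α):Q] = 3

The minimal polynomial of α is x^3 - 452, irreducible over Q since 452 is not a perfect cube (so x^3 - 452 has no rational root). Hence [Q(α):Q] = deg(m_α) = 3.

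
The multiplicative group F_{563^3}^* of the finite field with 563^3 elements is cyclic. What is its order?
|F_{563^3}^*| = 178453546

F_{563^3} has 563^3 = 178453547 elements; its multiplicative group consists of all nonzero elements, so |F_{563^3}^*| = 178453547 - 1 = 178453546. (It is cyclic since any finite subgroup of the multiplicative group of a field is cyclic.)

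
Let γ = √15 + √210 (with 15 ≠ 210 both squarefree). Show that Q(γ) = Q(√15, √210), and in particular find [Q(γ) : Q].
[Q(γ) : Q] = 4 (equivalently, Q(γ) = Q(√15, √210))

Obviously Q(γ) ⊆ Q(√15, √210), and [Q(√15, √210):Q] = 4 (since 15, 210 are distinct squarefree integers > 1 with 3150 not a perfect square). To show equality we compute the minimal polynomial of γ. From γ = √15 + √210: γ^2 = 15 + 2√(3150) + 210 = 225 + 2√(3150), so γ^2 - 225 = 2√(3150); squaring, (γ^2 - 225)^2 = 4·3150, i.e. γ^4 - 450γ^2 + 50625 - 12600 = 0, i.e. γ^4 - 450γ^2 + 38025 = 0. So γ is a root of x^4 - 450x^2 + 38025. This polynomial is irreducible over Q: it has no rational root (each ±√15 ± √210 is irrational), and any factorization into two quadratics over Q would force √(3150) ∈ Q (pairing opposite roots) or √15, √210 ∈ Q (other pairings), all impossible. Hence [Q(γ):Q] = 4 = [Q(√15, √210):Q], so Q(γ) = Q(√15, √210).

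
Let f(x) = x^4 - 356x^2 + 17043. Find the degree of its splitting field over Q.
[K : Q] = 4

Solving the quadratic in x^2: x^2 = (356 ± √(356^2 - 4·17043))/2 = (356 ± √58564)/2 = (356 ± 242)/2, giving x^2 = 299 or x^2 = 57. So f(x) = (x^2 - 299)(x^2 - 57) and the roots of f are ±√299, ±√57. Hence the splitting field is K = Q(√299, √57). Since 299 and 57 are distinct squarefree integers > 1, their product 17043 is not a perfect square, so √57 ∉ Q(√299). By the tower law [K:Q] = [Q(√299,√57):Q(√299)] · [Q(√299):Q] = 2 · 2 = 4.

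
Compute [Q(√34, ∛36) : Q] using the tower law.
[Q(√34, ∛36) : Q] = 6

Let L = Q(√34, ∛36). Since Q(√34) ⊂ L and [Q(√34):Q] = 2, the tower law gives 2 | [L:Q]. Likewise Q(∛36) ⊂ L with [Q(∛36):Q] = 3 (because 36 is not a perfect cube), so 3 | [L:Q]. As gcd(2,3) = 1, [L:Q] is divisible by 6. Conversely L is generated over Q by √34 and ∛36, so [L:Q] ≤ 2·3 = 6. Therefore [Q(√34, ∛36) : Q] = 6.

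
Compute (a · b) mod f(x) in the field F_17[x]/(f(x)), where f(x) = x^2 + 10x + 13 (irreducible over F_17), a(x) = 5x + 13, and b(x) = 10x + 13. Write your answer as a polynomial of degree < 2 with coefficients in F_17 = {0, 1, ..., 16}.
a · b ≡ x + 12 (mod f(x))

Multiply in F_17[x]: a(x)·b(x) = (5x + 13)·(10x + 13) = 16x^2 + 8x + 16. This has degree ≥ 2, so divide by f(x) over F_17: 16x^2 + 8x + 16 = (16)·(x^2 + 10x + 13) + (x + 12). Hence a·b ≡ x + 12 (mod f). (F_17[x]/(f) is a field with 17^2 = 289 elements since f is irreducible of degree 2.)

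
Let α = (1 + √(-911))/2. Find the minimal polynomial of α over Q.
m_α(x) = x^2 - x + 228

From 2α - 1 = √(-911), squaring gives (2α - 1)^2 = -911, i.e. 4α^2 - 4α + 1 = -911, so α^2 - α + (1 + 911)/4 = 0. Since -911 ≡ 1 (mod 4), (1 + 911)/4 = 228 ∈ Z. The polynomial x^2 - x + 228 has discriminant 1 - 4·(228) = -911, which is not a perfect square in Q (d = -911 is squarefree and ≠ 1), so x^2 - x + 228 is irreducible over Q. It is the minimal polynomial of α.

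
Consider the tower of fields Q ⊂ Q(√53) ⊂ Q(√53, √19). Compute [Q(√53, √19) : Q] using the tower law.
[Q(√53, √19) : Q] = 4

[Q(√53):Q] = 2 (min poly x^2 - 53, irreducible since 53 is squarefree > 1). For the top step, suppose √19 ∈ Q(√53), say √19 = c + d√53 with c, d ∈ Q. Squaring: 19 = c^2 + 53d^2 + 2cd√53. Since √53 ∉ Q this forces 2cd = 0. If d = 0 then √19 = c ∈ Q, contradicting 19 squarefree > 1. If c = 0 then 19 = 53d^2, so 53·19 = (53d)^2 is a perfect square in Q — but 53·19 = 1007 is not a perfect square (since 53 and 19 are distinct squarefree integers). Contradiction. Hence √19 ∉ Q(√53), so x^2 - 19 stays irreducible over Q(√53) and [Q(√53, √19) : Q(√53)] = 2. By the tower law, [Q(√53, √19) : Q] = 2 · 2 = 4.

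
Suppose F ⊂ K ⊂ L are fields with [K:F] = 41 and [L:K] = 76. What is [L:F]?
[L:F] = 3116

The tower law says that for any tower of field extensions F ⊂ K ⊂ L with finite degrees, [L:F] = [L:K] · [K:F]. Here this gives [L:F] = 76 · 41 = 3116.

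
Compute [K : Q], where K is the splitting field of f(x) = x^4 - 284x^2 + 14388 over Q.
[K : Q] = 4

Solving the quadratic in x^2: x^2 = (284 ± √(284^2 - 4·14388))/2 = (284 ± √23104)/2 = (284 ± 152)/2, giving x^2 = 66 or x^2 = 218. So f(x) = (x^2 - 66)(x^2 - 218) and the roots of f are ±√66, ±√218. Hence the splitting field is K = Q(√66, √218). Since 66 and 218 are distinct squarefree integers > 1, their product 14388 is not a perfect square, so √218 ∉ Q(√66). By the tower law [K:Q] = [Q(√66,√218):Q(√66)] · [Q(√66):Q] = 2 · 2 = 4.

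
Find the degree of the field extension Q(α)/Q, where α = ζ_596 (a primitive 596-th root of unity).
[Q(α):Q] = 296

The minimal polynomial of ζ_596 over Q is the 596-th cyclotomic polynomial Φ_596(x), which is irreducible over Q and has degree φ(596) = 296. Hence [Q(α):Q] = φ(596) = 296.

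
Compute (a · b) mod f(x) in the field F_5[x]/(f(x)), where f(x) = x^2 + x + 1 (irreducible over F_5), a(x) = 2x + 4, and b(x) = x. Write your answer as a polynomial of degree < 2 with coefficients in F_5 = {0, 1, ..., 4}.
a · b ≡ 2x + 3 (mod f(x))

Multiply in F_5[x]: a(x)·b(x) = (2x + 4)·(x) = 2x^2 + 4x. This has degree ≥ 2, so divide by f(x) over F_5: 2x^2 + 4x = (2)·(x^2 + x + 1) + (2x + 3). Hence a·b ≡ 2x + 3 (mod f). (F_5[x]/(f) is a field with 5^2 = 25 elements since f is irreducible of degree 2.)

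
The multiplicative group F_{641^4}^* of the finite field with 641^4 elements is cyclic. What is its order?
|F_{641^4}^*| = 168823196160

F_{641^4} has 641^4 = 168823196161 elements; its multiplicative group consists of all nonzero elements, so |F_{641^4}^*| = 168823196161 - 1 = 168823196160. (It is cyclic since any finite subgroup of the multiplicative group of a field is cyclic.)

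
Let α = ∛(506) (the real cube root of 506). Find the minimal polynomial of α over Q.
m_α(x) = x^3 - 506

α satisfies α^3 = 506, so x^3 - 506 annihilates α. By the rational root test, a rational root p/q (in lowest terms) of x^3 - 506 would satisfy p^3 = 506 q^3, forcing q = 1 and p^3 = 506; but 506 is not a perfect cube, contradiction. A monic cubic over Q with no rational root is irreducible (any nontrivial factorization would include a linear factor). Hence x^3 - 506 is the minimal polynomial of α, and in particular [Q(α):Q] = 3.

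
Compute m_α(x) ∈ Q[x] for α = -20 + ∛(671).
m_α(x) = x^3 + 60x^2 + 1200x + 7329

Set β = α + 20 = ∛(671), so β^3 = 671. Then (α + 20)^3 - 671 = 0, i.e. α is a root of g(x) = (x + 20)^3 - 671 = x^3 + 60x^2 + 1200x + 7329. Since g(x) = h(x + 20) where h(x) = x^3 - 671, and h is irreducible over Q (because 671 is not a perfect cube, so h has no rational root, and a monic cubic with no rational root is irreducible), g is also irreducible (irreducibility is preserved under the substitution x → x + 20). Hence m_α(x) = x^3 + 60x^2 + 1200x + 7329.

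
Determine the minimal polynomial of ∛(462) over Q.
m_α(x) = x^3 - 462

α satisfies α^3 = 462, so x^3 - 462 annihilates α. By the rational root test, a rational root p/q (in lowest terms) of x^3 - 462 would satisfy p^3 = 462 q^3, forcing q = 1 and p^3 = 462; but 462 is not a perfect cube, contradiction. A monic cubic over Q with no rational root is irreducible (any nontrivial factorization would include a linear factor). Hence x^3 - 462 is the minimal polynomial of α, and in particular [Q(α):Q] = 3.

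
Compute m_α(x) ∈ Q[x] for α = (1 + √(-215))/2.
m_α(x) = x^2 - x + 54

From 2α - 1 = √(-215), squaring gives (2α - 1)^2 = -215, i.e. 4α^2 - 4α + 1 = -215, so α^2 - α + (1 + 215)/4 = 0. Since -215 ≡ 1 (mod 4), (1 + 215)/4 = 54 ∈ Z. The polynomial x^2 - x + 54 has discriminant 1 - 4·(54) = -215, which is not a perfect square in Q (d = -215 is squarefree and ≠ 1), so x^2 - x + 54 is irreducible over Q. It is the minimal polynomial of α.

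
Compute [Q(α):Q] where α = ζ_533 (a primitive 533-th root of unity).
[Q(α):Q] = 480

The minimal polynomial of ζ_533 over Q is the 533-th cyclotomic polynomial Φ_533(x), which is irreducible over Q and has degree φ(533) = 480. Hence [Q(α):Q] = φ(533) = 480.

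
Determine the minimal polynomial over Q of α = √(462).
m_α(x) = x^2 - 462

α satisfies α^2 - 462 = 0, so x^2 - 462 annihilates α. Since d = 462 is squarefree and ≠ 1, it is not a perfect square in Q, so x^2 - 462 has no rational root and is therefore irreducible over Q (a degree-2 polynomial over a field is irreducible iff it has no root). Hence m_α(x) = x^2 - 462.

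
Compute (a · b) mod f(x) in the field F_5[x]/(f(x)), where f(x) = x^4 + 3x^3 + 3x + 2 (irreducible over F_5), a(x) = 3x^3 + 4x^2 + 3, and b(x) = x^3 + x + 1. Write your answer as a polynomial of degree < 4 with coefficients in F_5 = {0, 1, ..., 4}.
a · b ≡ 2x^3 + 3x^2 + 4x + 2 (mod f(x))

Multiply in F_5[x]: a(x)·b(x) = (3x^3 + 4x^2 + 3)·(x^3 + x + 1) = 3x^6 + 4x^5 + 3x^4 + 4x^2 + 3x + 3. This has degree ≥ 4, so divide by f(x) over F_5: 3x^6 + 4x^5 + 3x^4 + 4x^2 + 3x + 3 = (3x^2 + 3)·(x^4 + 3x^3 + 3x + 2) + (2x^3 + 3x^2 + 4x + 2). Hence a·b ≡ 2x^3 + 3x^2 + 4x + 2 (mod f). (F_5[x]/(f) is a field with 5^4 = 625 elements since f is irreducible of degree 4.)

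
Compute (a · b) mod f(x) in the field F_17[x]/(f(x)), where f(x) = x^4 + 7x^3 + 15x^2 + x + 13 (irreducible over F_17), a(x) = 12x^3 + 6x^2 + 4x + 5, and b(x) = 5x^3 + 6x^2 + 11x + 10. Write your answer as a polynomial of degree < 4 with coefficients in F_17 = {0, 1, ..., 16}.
a · b ≡ 8x^3 + 14x^2 + 12x + 3 (mod f(x))

Multiply in F_17[x]: a(x)·b(x) = (12x^3 + 6x^2 + 4x + 5)·(5x^3 + 6x^2 + 11x + 10) = 9x^6 + x^4 + 14x^3 + 15x^2 + 10x + 16. This has degree ≥ 4, so divide by f(x) over F_17: 9x^6 + x^4 + 14x^3 + 15x^2 + 10x + 16 = (9x^2 + 5x + 1)·(x^4 + 7x^3 + 15x^2 + x + 13) + (8x^3 + 14x^2 + 12x + 3). Hence a·b ≡ 8x^3 + 14x^2 + 12x + 3 (mod f). (F_17[x]/(f) is a field with 17^4 = 83521 elements since f is irreducible of degree 4.)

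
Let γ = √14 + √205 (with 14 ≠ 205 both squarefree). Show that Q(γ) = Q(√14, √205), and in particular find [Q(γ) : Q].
[Q(γ) : Q] = 4 (equivalently, Q(γ) = Q(√14, √205))

Obviously Q(γ) ⊆ Q(√14, √205), and [Q(√14, √205):Q] = 4 (since 14, 205 are distinct squarefree integers > 1 with 2870 not a perfect square). To show equality we compute the minimal polynomial of γ. From γ = √14 + √205: γ^2 = 14 + 2√(2870) + 205 = 219 + 2√(2870), so γ^2 - 219 = 2√(2870); squaring, (γ^2 - 219)^2 = 4·2870, i.e. γ^4 - 438γ^2 + 47961 - 11480 = 0, i.e. γ^4 - 438γ^2 + 36481 = 0. So γ is a root of x^4 - 438x^2 + 36481. This polynomial is irreducible over Q: it has no rational root (each ±√14 ± √205 is irrational), and any factorization into two quadratics over Q would force √(2870) ∈ Q (pairing opposite roots) or √14, √205 ∈ Q (other pairings), all impossible. Hence [Q(γ):Q] = 4 = [Q(√14, √205):Q], so Q(γ) = Q(√14, √205).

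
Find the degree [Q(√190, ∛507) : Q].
[Q(√190, ∛507) : Q] = 6

Let L = Q(√190, ∛507). Since Q(√190) ⊂ L and [Q(√190):Q] = 2, the tower law gives 2 | [L:Q]. Likewise Q(∛507) ⊂ L with [Q(∛507):Q] = 3 (because 507 is not a perfect cube), so 3 | [L:Q]. As gcd(2,3) = 1, [L:Q] is divisible by 6. Conversely L is generated over Q by √190 and ∛507, so [L:Q] ≤ 2·3 = 6. Therefore [Q(√190, ∛507) : Q] = 6.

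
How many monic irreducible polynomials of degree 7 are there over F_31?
There are 3930373440 monic irreducible polynomials of degree 7 over F_31

Each element of F_{31^7} that lies in no proper subfield is a root of exactly one monic irreducible of degree 7 over F_31, and each such polynomial has 7 distinct roots in F_{31^7}. By Möbius inversion the count is N_31(7) = (1/7) Σ_{d|7} μ(7/d) · 31^d = (1/7)(μ(7)·31^1 + μ(1)·31^7) = 27512614080/7 = 3930373440.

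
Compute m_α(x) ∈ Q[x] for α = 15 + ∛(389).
m_α(x) = x^3 - 45x^2 + 675x - 3764

Set β = α - 15 = ∛(389), so β^3 = 389. Then (α - 15)^3 - 389 = 0, i.e. α is a root of g(x) = (x - 15)^3 - 389 = x^3 - 45x^2 + 675x - 3764. Since g(x) = h(x - 15) where h(x) = x^3 - 389, and h is irreducible over Q (because 389 is not a perfect cube, so h has no rational root, and a monic cubic with no rational root is irreducible), g is also irreducible (irreducibility is preserved under the substitution x → x - 15). Hence m_α(x) = x^3 - 45x^2 + 675x - 3764.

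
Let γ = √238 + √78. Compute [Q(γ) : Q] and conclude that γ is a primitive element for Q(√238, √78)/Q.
[Q(γ) : Q] = 4 (equivalently, Q(γ) = Q(√238, √78))

Obviously Q(γ) ⊆ Q(√238, √78), and [Q(√238, √78):Q] = 4 (since 238, 78 are distinct squarefree integers > 1 with 18564 not a perfect square). To show equality we compute the minimal polynomial of γ. From γ = √238 + √78: γ^2 = 238 + 2√(18564) + 78 = 316 + 2√(18564), so γ^2 - 316 = 2√(18564); squaring, (γ^2 - 316)^2 = 4·18564, i.e. γ^4 - 632γ^2 + 99856 - 74256 = 0, i.e. γ^4 - 632γ^2 + 25600 = 0. So γ is a root of x^4 - 632x^2 + 25600. This polynomial is irreducible over Q: it has no rational root (each ±√238 ± √78 is irrational), and any factorization into two quadratics over Q would force √(18564) ∈ Q (pairing opposite roots) or √238, √78 ∈ Q (other pairings), all impossible. Hence [Q(γ):Q] = 4 = [Q(√238, √78):Q], so Q(γ) = Q(√238, √78).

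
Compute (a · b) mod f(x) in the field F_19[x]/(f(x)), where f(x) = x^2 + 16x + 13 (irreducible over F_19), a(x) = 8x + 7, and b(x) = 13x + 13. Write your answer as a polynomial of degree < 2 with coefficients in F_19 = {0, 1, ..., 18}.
a · b ≡ 13x + 12 (mod f(x))

Multiply in F_19[x]: a(x)·b(x) = (8x + 7)·(13x + 13) = 9x^2 + 5x + 15. This has degree ≥ 2, so divide by f(x) over F_19: 9x^2 + 5x + 15 = (9)·(x^2 + 16x + 13) + (13x + 12). Hence a·b ≡ 13x + 12 (mod f). (F_19[x]/(f) is a field with 19^2 = 361 elements since f is irreducible of degree 2.)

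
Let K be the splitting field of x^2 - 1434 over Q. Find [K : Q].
[K : Q] = 2

f(x) = x^2 - 1434 factors as (x - √1434)(x + √1434). The splitting field is K = Q(√1434). Since 1434 is squarefree and > 1, it is not a perfect square, so x^2 - 1434 is irreducible over Q and [Q(√1434) : Q] = 2. Hence [K : Q] = 2.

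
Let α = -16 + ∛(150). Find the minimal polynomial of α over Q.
m_α(x) = x^3 + 48x^2 + 768x + 3946

Set β = α + 16 = ∛(150), so β^3 = 150. Then (α + 16)^3 - 150 = 0, i.e. α is a root of g(x) = (x + 16)^3 - 150 = x^3 + 48x^2 + 768x + 3946. Since g(x) = h(x + 16) where h(x) = x^3 - 150, and h is irreducible over Q (because 150 is not a perfect cube, so h has no rational root, and a monic cubic with no rational root is irreducible), g is also irreducible (irreducibility is preserved under the substitution x → x + 16). Hence m_α(x) = x^3 + 48x^2 + 768x + 3946.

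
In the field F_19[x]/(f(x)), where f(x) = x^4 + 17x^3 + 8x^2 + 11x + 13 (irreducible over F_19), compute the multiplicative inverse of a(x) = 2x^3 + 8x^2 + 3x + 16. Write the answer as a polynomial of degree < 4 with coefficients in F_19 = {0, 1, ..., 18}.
a(x)^(-1) ≡ 13x^3 + 10x^2 + 18x + 15 (mod f(x))

Since f is irreducible over F_19, F_19[x]/(f) is a field and a(x) ≠ 0 has an inverse. Apply the extended Euclidean algorithm to f(x) and a(x) in F_19[x]: f(x) = (10x + 16)·a(x) + (2x^2 + 12x + 4);  a(x) = (x + 17)·(2x^2 + 12x + 4) + (4x + 5);  (2x^2 + 12x + 4) = (10x)·(4x + 5) + (4). The last nonzero remainder is the constant 4 = gcd(f, a) in F_19. Back-substituting through the division chain expresses 4 = s(x)·a(x) + t(x)·f(x) with s(x) ≡ 14x^3 + 2x^2 + 15x + 3 (mod f), so (14x^3 + 2x^2 + 15x + 3)·a(x) ≡ 4 (mod f). Multiplying by 4^(-1) ≡ 5 in F_19 gives a(x)^(-1) ≡ 5·(14x^3 + 2x^2 + 15x + 3) ≡ 13x^3 + 10x^2 + 18x + 15 (mod f). Check: (2x^3 + 8x^2 + 3x + 16)·(13x^3 + 10x^2 + 18x + 15) = 7x^6 + 10x^5 + 3x^4 + 13x^3 + 11x^2 + 10x + 12 ≡ 1 (mod x^4 + 17x^3 + 8x^2 + 11x + 13).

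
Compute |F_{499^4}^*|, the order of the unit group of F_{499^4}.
|F_{499^4}^*| = 62001498000

F_{499^4} has 499^4 = 62001498001 elements; its multiplicative group consists of all nonzero elements, so |F_{499^4}^*| = 62001498001 - 1 = 62001498000. (It is cyclic since any finite subgroup of the multiplicative group of a field is cyclic.)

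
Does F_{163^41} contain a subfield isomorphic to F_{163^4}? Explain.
No: F_{163^4} is not a subfield of F_{163^41}

F_{p^m} embeds in F_{p^n} iff m | n. Here 4 ∤ 41 (since 41 = 10·4 + 1 with remainder 1 ≠ 0), so F_{163^4} is not a subfield of F_{163^41}. Equivalently: if it were, the tower law would give 4 = [F_{163^4}:F_163] dividing [F_{163^41}:F_163] = 41, contradiction.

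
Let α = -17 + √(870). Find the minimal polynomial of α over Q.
m_α(x) = x^2 + 34x - 581

From α + 17 = √(870), squaring gives (α + 17)^2 = 870, i.e. α^2 + 34α + 289 = 870, so α^2 + 34α - 581 = 0. The discriminant of x^2 + 34x - 581 is (34)^2 - 4·(-581) = 1156 + 2324 = 3480, and 4·(870) is not a perfect square in Q since 870 is squarefree and ≠ 1. Hence x^2 + 34x - 581 is irreducible over Q and is the minimal polynomial of α.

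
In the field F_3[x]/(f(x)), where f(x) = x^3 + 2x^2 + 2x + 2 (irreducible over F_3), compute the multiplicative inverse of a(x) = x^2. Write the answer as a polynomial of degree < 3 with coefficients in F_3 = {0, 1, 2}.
a(x)^(-1) ≡ 2x^2 + 2x (mod f(x))

Since f is irreducible over F_3, F_3[x]/(f) is a field and a(x) ≠ 0 has an inverse. Apply the extended Euclidean algorithm to f(x) and a(x) in F_3[x]: f(x) = (x + 2)·a(x) + (2x + 2);  a(x) = (2x + 1)·(2x + 2) + (1). The last nonzero remainder is the constant 1 = gcd(f, a) in F_3. Back-substituting through the division chain expresses 1 = s(x)·a(x) + t(x)·f(x) with s(x) ≡ 2x^2 + 2x (mod f), so a(x)^(-1) ≡ s(x) = 2x^2 + 2x (mod f). Check: (x^2)·(2x^2 + 2x) = 2x^4 + 2x^3 ≡ 1 (mod x^3 + 2x^2 + 2x + 2).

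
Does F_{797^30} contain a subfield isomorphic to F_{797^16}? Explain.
No: F_{797^16} is not a subfield of F_{797^30}

F_{p^m} embeds in F_{p^n} iff m | n. Here 16 ∤ 30 (since 30 = 1·16 + 14 with remainder 14 ≠ 0), so F_{797^16} is not a subfield of F_{797^30}. Equivalently: if it were, the tower law would give 16 = [F_{797^16}:F_797] dividing [F_{797^30}:F_797] = 30, contradiction.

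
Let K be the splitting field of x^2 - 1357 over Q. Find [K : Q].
[K : Q] = 2

f(x) = x^2 - 1357 factors as (x - √1357)(x + √1357). The splitting field is K = Q(√1357). Since 1357 is squarefree and > 1, it is not a perfect square, so x^2 - 1357 is irreducible over Q and [Q(√1357) : Q] = 2. Hence [K : Q] = 2.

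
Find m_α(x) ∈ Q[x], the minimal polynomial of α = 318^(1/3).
m_α(x) = x^3 - 318

α satisfies α^3 = 318, so x^3 - 318 annihilates α. By the rational root test, a rational root p/q (in lowest terms) of x^3 - 318 would satisfy p^3 = 318 q^3, forcing q = 1 and p^3 = 318; but 318 is not a perfect cube, contradiction. A monic cubic over Q with no rational root is irreducible (any nontrivial factorization would include a linear factor). Hence x^3 - 318 is the minimal polynomial of α, and in particular [Q(α):Q] = 3.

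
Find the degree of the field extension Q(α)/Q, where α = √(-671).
[Q(α):Q] = 2

[Q(α):Q] equals the degree of the minimal polynomial of α. Here α^2 = -671 and x^2 + 671 is irreducible (d = -671 is squarefree, ≠ 1, hence not a square), so deg(m_α) = 2. Thus [Q(α):Q] = 2.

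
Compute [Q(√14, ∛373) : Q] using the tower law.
[Q(√14, ∛373) : Q] = 6

Let L = Q(√14, ∛373). Since Q(√14) ⊂ L and [Q(√14):Q] = 2, the tower law gives 2 | [L:Q]. Likewise Q(∛373) ⊂ L with [Q(∛373):Q] = 3 (because 373 is not a perfect cube), so 3 | [L:Q]. As gcd(2,3) = 1, [L:Q] is divisible by 6. Conversely L is generated over Q by √14 and ∛373, so [L:Q] ≤ 2·3 = 6. Therefore [Q(√14, ∛373) : Q] = 6.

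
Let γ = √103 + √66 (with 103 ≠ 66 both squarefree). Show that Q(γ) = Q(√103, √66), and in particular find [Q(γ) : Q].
[Q(γ) : Q] = 4 (equivalently, Q(γ) = Q(√103, √66))

Obviously Q(γ) ⊆ Q(√103, √66), and [Q(√103, √66):Q] = 4 (since 103, 66 are distinct squarefree integers > 1 with 6798 not a perfect square). To show equality we compute the minimal polynomial of γ. From γ = √103 + √66: γ^2 = 103 + 2√(6798) + 66 = 169 + 2√(6798), so γ^2 - 169 = 2√(6798); squaring, (γ^2 - 169)^2 = 4·6798, i.e. γ^4 - 338γ^2 + 28561 - 27192 = 0, i.e. γ^4 - 338γ^2 + 1369 = 0. So γ is a root of x^4 - 338x^2 + 1369. This polynomial is irreducible over Q: it has no rational root (each ±√103 ± √66 is irrational), and any factorization into two quadratics over Q would force √(6798) ∈ Q (pairing opposite roots) or √103, √66 ∈ Q (other pairings), all impossible. Hence [Q(γ):Q] = 4 = [Q(√103, √66):Q], so Q(γ) = Q(√103, √66).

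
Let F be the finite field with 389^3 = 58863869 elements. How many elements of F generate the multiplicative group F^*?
There are φ(58863868) = 24966144 primitive elements

F_q^* is cyclic of order q - 1 = 58863868. A cyclic group of order m has exactly φ(m) generators. Here m = 58863868 = 2^2 · 7 · 97 · 21673, so the number of primitive elements is φ(58863868) = 24966144.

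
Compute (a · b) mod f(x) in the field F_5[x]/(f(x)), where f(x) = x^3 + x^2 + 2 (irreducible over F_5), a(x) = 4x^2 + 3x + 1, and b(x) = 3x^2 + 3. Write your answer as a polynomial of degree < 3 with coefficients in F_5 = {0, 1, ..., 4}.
a · b ≡ 3x^2 + 4 (mod f(x))

Multiply in F_5[x]: a(x)·b(x) = (4x^2 + 3x + 1)·(3x^2 + 3) = 2x^4 + 4x^3 + 4x + 3. This has degree ≥ 3, so divide by f(x) over F_5: 2x^4 + 4x^3 + 4x + 3 = (2x + 2)·(x^3 + x^2 + 2) + (3x^2 + 4). Hence a·b ≡ 3x^2 + 4 (mod f). (F_5[x]/(f) is a field with 5^3 = 125 elements since f is irreducible of degree 3.)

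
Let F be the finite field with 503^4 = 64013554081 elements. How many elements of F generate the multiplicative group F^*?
There are φ(64013554080) = 14572800000 primitive elements

F_q^* is cyclic of order q - 1 = 64013554080. A cyclic group of order m has exactly φ(m) generators. Here m = 64013554080 = 2^5 · 3^2 · 5 · 7 · 251 · 25301, so the number of primitive elements is φ(64013554080) = 14572800000.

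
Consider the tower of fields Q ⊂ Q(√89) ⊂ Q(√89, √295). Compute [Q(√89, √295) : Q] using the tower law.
[Q(√89, √295) : Q] = 4

[Q(√89):Q] = 2 (min poly x^2 - 89, irreducible since 89 is squarefree > 1). For the top step, suppose √295 ∈ Q(√89), say √295 = c + d√89 with c, d ∈ Q. Squaring: 295 = c^2 + 89d^2 + 2cd√89. Since √89 ∉ Q this forces 2cd = 0. If d = 0 then √295 = c ∈ Q, contradicting 295 squarefree > 1. If c = 0 then 295 = 89d^2, so 89·295 = (89d)^2 is a perfect square in Q — but 89·295 = 26255 is not a perfect square (since 89 and 295 are distinct squarefree integers). Contradiction. Hence √295 ∉ Q(√89), so x^2 - 295 stays irreducible over Q(√89) and [Q(√89, √295) : Q(√89)] = 2. By the tower law, [Q(√89, √295) : Q] = 2 · 2 = 4.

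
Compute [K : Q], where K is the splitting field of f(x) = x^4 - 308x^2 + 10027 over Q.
[K : Q] = 4

Solving the quadratic in x^2: x^2 = (308 ± √(308^2 - 4·10027))/2 = (308 ± √54756)/2 = (308 ± 234)/2, giving x^2 = 271 or x^2 = 37. So f(x) = (x^2 - 271)(x^2 - 37) and the roots of f are ±√271, ±√37. Hence the splitting field is K = Q(√271, √37). Since 271 and 37 are distinct squarefree integers > 1, their product 10027 is not a perfect square, so √37 ∉ Q(√271). By the tower law [K:Q] = [Q(√271,√37):Q(√271)] · [Q(√271):Q] = 2 · 2 = 4.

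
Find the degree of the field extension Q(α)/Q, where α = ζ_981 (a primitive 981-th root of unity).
[Q(α):Q] = 648

The minimal polynomial of ζ_981 over Q is the 981-th cyclotomic polynomial Φ_981(x), which is irreducible over Q and has degree φ(981) = 648. Hence [Q(α):Q] = φ(981) = 648.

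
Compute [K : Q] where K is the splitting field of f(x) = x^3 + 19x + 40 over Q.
[K : Q] = 6

By the rational root test, any rational root of the monic integer polynomial f(x) = x^3 + 19x + 40 must be an integer dividing the constant term 40, i.e. one of ±{1, 2, 4, 5, 8, 10, 20, 40}. Evaluating: f(1) = 60, f(-1) = 20, f(2) = 86, f(-2) = -6, f(4) = 180, f(-4) = -100, f(5) = 260, f(-5) = -180, f(8) = 704, f(-8) = -624, f(10) = 1230, f(-10) = -1150, f(20) = 8420, f(-20) = -8340, f(40) = 64800, f(-40) = -64720; none is 0, so f has no rational root and is therefore irreducible over Q (a cubic with no linear factor over a field is irreducible). For an irreducible cubic, the Galois group is A_3 or S_3 according as the discriminant disc(f) = -4a^3 - 27b^2 = -4·(19)^3 - 27·(40)^2 = -70636 is or is not a square in Q. Here disc(f) = -70636 is not a perfect square in Q, so the Galois group of f over Q is not contained in A_3 and must be all of S_3. The splitting field has degree |S_3| = 6 over Q, so [K : Q] = 6.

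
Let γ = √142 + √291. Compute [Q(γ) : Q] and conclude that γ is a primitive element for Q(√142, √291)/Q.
[Q(γ) : Q] = 4 (equivalently, Q(γ) = Q(√142, √291))

Obviously Q(γ) ⊆ Q(√142, √291), and [Q(√142, √291):Q] = 4 (since 142, 291 are distinct squarefree integers > 1 with 41322 not a perfect square). To show equality we compute the minimal polynomial of γ. From γ = √142 + √291: γ^2 = 142 + 2√(41322) + 291 = 433 + 2√(41322), so γ^2 - 433 = 2√(41322); squaring, (γ^2 - 433)^2 = 4·41322, i.e. γ^4 - 866γ^2 + 187489 - 165288 = 0, i.e. γ^4 - 866γ^2 + 22201 = 0. So γ is a root of x^4 - 866x^2 + 22201. This polynomial is irreducible over Q: it has no rational root (each ±√142 ± √291 is irrational), and any factorization into two quadratics over Q would force √(41322) ∈ Q (pairing opposite roots) or √142, √291 ∈ Q (other pairings), all impossible. Hence [Q(γ):Q] = 4 = [Q(√142, √291):Q], so Q(γ) = Q(√142, √291).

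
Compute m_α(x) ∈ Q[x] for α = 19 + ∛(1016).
m_α(x) = x^3 - 57x^2 + 1083x - 7875

Set β = α - 19 = ∛(1016), so β^3 = 1016. Then (α - 19)^3 - 1016 = 0, i.e. α is a root of g(x) = (x - 19)^3 - 1016 = x^3 - 57x^2 + 1083x - 7875. Since g(x) = h(x - 19) where h(x) = x^3 - 1016, and h is irreducible over Q (because 1016 is not a perfect cube, so h has no rational root, and a monic cubic with no rational root is irreducible), g is also irreducible (irreducibility is preserved under the substitution x → x - 19). Hence m_α(x) = x^3 - 57x^2 + 1083x - 7875.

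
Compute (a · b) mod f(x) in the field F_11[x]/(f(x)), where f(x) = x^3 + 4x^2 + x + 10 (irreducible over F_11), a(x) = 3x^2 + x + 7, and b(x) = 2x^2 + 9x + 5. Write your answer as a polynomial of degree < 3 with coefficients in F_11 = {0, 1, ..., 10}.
a · b ≡ x^2 + 3x + 7 (mod f(x))

Multiply in F_11[x]: a(x)·b(x) = (3x^2 + x + 7)·(2x^2 + 9x + 5) = 6x^4 + 7x^3 + 5x^2 + 2x + 2. This has degree ≥ 3, so divide by f(x) over F_11: 6x^4 + 7x^3 + 5x^2 + 2x + 2 = (6x + 5)·(x^3 + 4x^2 + x + 10) + (x^2 + 3x + 7). Hence a·b ≡ x^2 + 3x + 7 (mod f). (F_11[x]/(f) is a field with 11^3 = 1331 elements since f is irreducible of degree 3.)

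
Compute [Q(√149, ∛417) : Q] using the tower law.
[Q(√149, ∛417) : Q] = 6

Let L = Q(√149, ∛417). Since Q(√149) ⊂ L and [Q(√149):Q] = 2, the tower law gives 2 | [L:Q]. Likewise Q(∛417) ⊂ L with [Q(∛417):Q] = 3 (because 417 is not a perfect cube), so 3 | [L:Q]. As gcd(2,3) = 1, [L:Q] is divisible by 6. Conversely L is generated over Q by √149 and ∛417, so [L:Q] ≤ 2·3 = 6. Therefore [Q(√149, ∛417) : Q] = 6.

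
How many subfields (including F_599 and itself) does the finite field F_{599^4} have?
F_{599^4} has 3 subfields

The subfields of F_{p^n} are exactly the fields F_{p^d} for d | n (each is the fixed field of the unique index-d subgroup of Gal(F_{p^n}/F_p) ≅ Z/nZ). The divisors of n = 4 are {1, 2, 4}, giving 3 subfields: F_{599^1}, F_{599^2}, F_{599^4}.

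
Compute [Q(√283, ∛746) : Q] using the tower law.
[Q(√283, ∛746) : Q] = 6

Let L = Q(√283, ∛746). Since Q(√283) ⊂ L and [Q(√283):Q] = 2, the tower law gives 2 | [L:Q]. Likewise Q(∛746) ⊂ L with [Q(∛746):Q] = 3 (because 746 is not a perfect cube), so 3 | [L:Q]. As gcd(2,3) = 1, [L:Q] is divisible by 6. Conversely L is generated over Q by √283 and ∛746, so [L:Q] ≤ 2·3 = 6. Therefore [Q(√283, ∛746) : Q] = 6.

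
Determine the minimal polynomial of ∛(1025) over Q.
m_α(x) = x^3 - 1025

α satisfies α^3 = 1025, so x^3 - 1025 annihilates α. By the rational root test, a rational root p/q (in lowest terms) of x^3 - 1025 would satisfy p^3 = 1025 q^3, forcing q = 1 and p^3 = 1025; but 1025 is not a perfect cube, contradiction. A monic cubic over Q with no rational root is irreducible (any nontrivial factorization would include a linear factor). Hence x^3 - 1025 is the minimal polynomial of α, and in particular [Q(α):Q] = 3.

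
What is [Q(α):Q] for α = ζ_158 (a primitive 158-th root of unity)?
[Q(α):Q] = 78

The minimal polynomial of ζ_158 over Q is the 158-th cyclotomic polynomial Φ_158(x), which is irreducible over Q and has degree φ(158) = 78. Hence [Q(α):Q] = φ(158) = 78.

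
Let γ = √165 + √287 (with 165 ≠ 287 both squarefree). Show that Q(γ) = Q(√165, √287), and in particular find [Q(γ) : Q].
[Q(γ) : Q] = 4 (equivalently, Q(γ) = Q(√165, √287))

Obviously Q(γ) ⊆ Q(√165, √287), and [Q(√165, √287):Q] = 4 (since 165, 287 are distinct squarefree integers > 1 with 47355 not a perfect square). To show equality we compute the minimal polynomial of γ. From γ = √165 + √287: γ^2 = 165 + 2√(47355) + 287 = 452 + 2√(47355), so γ^2 - 452 = 2√(47355); squaring, (γ^2 - 452)^2 = 4·47355, i.e. γ^4 - 904γ^2 + 204304 - 189420 = 0, i.e. γ^4 - 904γ^2 + 14884 = 0. So γ is a root of x^4 - 904x^2 + 14884. This polynomial is irreducible over Q: it has no rational root (each ±√165 ± √287 is irrational), and any factorization into two quadratics over Q would force √(47355) ∈ Q (pairing opposite roots) or √165, √287 ∈ Q (other pairings), all impossible. Hence [Q(γ):Q] = 4 = [Q(√165, √287):Q], so Q(γ) = Q(√165, √287).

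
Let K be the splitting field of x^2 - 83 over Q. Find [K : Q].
[K : Q] = 2

f(x) = x^2 - 83 factors as (x - √83)(x + √83). The splitting field is K = Q(√83). Since 83 is squarefree and > 1, it is not a perfect square, so x^2 - 83 is irreducible over Q and [Q(√83) : Q] = 2. Hence [K : Q] = 2.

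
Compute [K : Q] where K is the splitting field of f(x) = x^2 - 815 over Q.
[K : Q] = 2

f(x) = x^2 - 815 factors as (x - √815)(x + √815). The splitting field is K = Q(√815). Since 815 is squarefree and > 1, it is not a perfect square, so x^2 - 815 is irreducible over Q and [Q(√815) : Q] = 2. Hence [K : Q] = 2.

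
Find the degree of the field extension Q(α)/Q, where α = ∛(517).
[Q(α):Q] = 3

The minimal polynomial of α is x^3 - 517, irreducible over Q since 517 is not a perfect cube (so x^3 - 517 has no rational root). Hence [Q(α):Q] = deg(m_α) = 3.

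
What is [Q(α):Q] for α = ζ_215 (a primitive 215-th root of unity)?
[Q(α):Q] = 168

The minimal polynomial of ζ_215 over Q is the 215-th cyclotomic polynomial Φ_215(x), which is irreducible over Q and has degree φ(215) = 168. Hence [Q(α):Q] = φ(215) = 168.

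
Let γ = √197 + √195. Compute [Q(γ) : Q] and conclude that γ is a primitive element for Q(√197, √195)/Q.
[Q(γ) : Q] = 4 (equivalently, Q(γ) = Q(√197, √195))

Obviously Q(γ) ⊆ Q(√197, √195), and [Q(√197, √195):Q] = 4 (since 197, 195 are distinct squarefree integers > 1 with 38415 not a perfect square). To show equality we compute the minimal polynomial of γ. From γ = √197 + √195: γ^2 = 197 + 2√(38415) + 195 = 392 + 2√(38415), so γ^2 - 392 = 2√(38415); squaring, (γ^2 - 392)^2 = 4·38415, i.e. γ^4 - 784γ^2 + 153664 - 153660 = 0, i.e. γ^4 - 784γ^2 + 4 = 0. So γ is a root of x^4 - 784x^2 + 4. This polynomial is irreducible over Q: it has no rational root (each ±√197 ± √195 is irrational), and any factorization into two quadratics over Q would force √(38415) ∈ Q (pairing opposite roots) or √197, √195 ∈ Q (other pairings), all impossible. Hence [Q(γ):Q] = 4 = [Q(√197, √195):Q], so Q(γ) = Q(√197, √195).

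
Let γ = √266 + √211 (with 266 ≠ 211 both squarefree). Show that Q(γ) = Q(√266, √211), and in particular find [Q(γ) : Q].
[Q(γ) : Q] = 4 (equivalently, Q(γ) = Q(√266, √211))

Obviously Q(γ) ⊆ Q(√266, √211), and [Q(√266, √211):Q] = 4 (since 266, 211 are distinct squarefree integers > 1 with 56126 not a perfect square). To show equality we compute the minimal polynomial of γ. From γ = √266 + √211: γ^2 = 266 + 2√(56126) + 211 = 477 + 2√(56126), so γ^2 - 477 = 2√(56126); squaring, (γ^2 - 477)^2 = 4·56126, i.e. γ^4 - 954γ^2 + 227529 - 224504 = 0, i.e. γ^4 - 954γ^2 + 3025 = 0. So γ is a root of x^4 - 954x^2 + 3025. This polynomial is irreducible over Q: it has no rational root (each ±√266 ± √211 is irrational), and any factorization into two quadratics over Q would force √(56126) ∈ Q (pairing opposite roots) or √266, √211 ∈ Q (other pairings), all impossible. Hence [Q(γ):Q] = 4 = [Q(√266, √211):Q], so Q(γ) = Q(√266, √211).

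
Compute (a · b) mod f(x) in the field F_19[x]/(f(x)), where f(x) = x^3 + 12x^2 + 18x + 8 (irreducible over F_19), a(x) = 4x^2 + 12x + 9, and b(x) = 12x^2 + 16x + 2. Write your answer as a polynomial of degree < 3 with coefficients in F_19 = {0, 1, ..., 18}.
a · b ≡ 3x^2 + 5x + 17 (mod f(x))

Multiply in F_19[x]: a(x)·b(x) = (4x^2 + 12x + 9)·(12x^2 + 16x + 2) = 10x^4 + 18x^3 + 4x^2 + 16x + 18. This has degree ≥ 3, so divide by f(x) over F_19: 10x^4 + 18x^3 + 4x^2 + 16x + 18 = (10x + 12)·(x^3 + 12x^2 + 18x + 8) + (3x^2 + 5x + 17). Hence a·b ≡ 3x^2 + 5x + 17 (mod f). (F_19[x]/(f) is a field with 19^3 = 6859 elements since f is irreducible of degree 3.)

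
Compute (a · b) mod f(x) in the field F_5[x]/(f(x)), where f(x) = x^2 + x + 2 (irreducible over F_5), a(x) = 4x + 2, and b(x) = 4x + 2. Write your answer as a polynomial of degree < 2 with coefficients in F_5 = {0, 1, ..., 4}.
a · b ≡ 2 (mod f(x))

Multiply in F_5[x]: a(x)·b(x) = (4x + 2)·(4x + 2) = x^2 + x + 4. This has degree ≥ 2, so divide by f(x) over F_5: x^2 + x + 4 = (1)·(x^2 + x + 2) + (2). Hence a·b ≡ 2 (mod f). (F_5[x]/(f) is a field with 5^2 = 25 elements since f is irreducible of degree 2.)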